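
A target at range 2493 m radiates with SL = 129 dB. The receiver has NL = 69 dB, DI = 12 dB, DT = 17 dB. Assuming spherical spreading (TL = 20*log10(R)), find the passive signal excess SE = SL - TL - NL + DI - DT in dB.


-12.93 dB


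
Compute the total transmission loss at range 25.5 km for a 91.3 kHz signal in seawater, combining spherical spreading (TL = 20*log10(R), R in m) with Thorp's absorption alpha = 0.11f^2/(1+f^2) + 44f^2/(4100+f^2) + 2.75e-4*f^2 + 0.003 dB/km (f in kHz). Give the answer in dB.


Step 1 (Thorp): alpha = 0.11*8335.69/(1+8335.69) + 44*8335.69/(4100+8335.69) + 2.75e-4*8335.69 + 0.003 = 31.8987 dB/km
Step 2: TL_spread = 20*log10(25500) = 88.13 dB
Step 3: TL_abs = alpha*R = 31.8987 * 25.5 = 813.42 dB
Step 4: TL_total = 88.13 + 813.42 = 901.55

901.55 dB


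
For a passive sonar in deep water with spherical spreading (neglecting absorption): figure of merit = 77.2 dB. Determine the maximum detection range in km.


At max range FOM = TL, so 20*log10(R) = 77.2
R = 10^(77.2/20) = 7244.36 m = 7.24 km

7.24 km


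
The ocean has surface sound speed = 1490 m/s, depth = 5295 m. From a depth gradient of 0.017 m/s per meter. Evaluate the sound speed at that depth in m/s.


c = 1490 + 0.017 * 5295 = 1580.015

1580.015 m/s


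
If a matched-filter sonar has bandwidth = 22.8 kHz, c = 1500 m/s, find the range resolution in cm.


dR = c/(2*BW) = 1500 / (2 * 22.8e3) = 0.0329 m = 3.29 cm

3.29 cm


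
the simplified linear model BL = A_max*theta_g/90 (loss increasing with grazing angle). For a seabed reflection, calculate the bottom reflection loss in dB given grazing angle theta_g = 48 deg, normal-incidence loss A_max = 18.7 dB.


BL = A_max * theta_g / 90 = 18.7 * 48 / 90 = 9.97

9.97 dB


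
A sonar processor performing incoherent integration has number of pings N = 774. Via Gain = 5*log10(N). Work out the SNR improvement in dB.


Gain = 5*log10(774) = 14.44

14.44 dB


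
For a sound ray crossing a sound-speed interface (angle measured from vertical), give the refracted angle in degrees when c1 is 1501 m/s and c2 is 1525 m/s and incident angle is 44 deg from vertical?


sin(theta2) = (c2/c1)*sin(theta1) = (1525/1501)*sin(44 deg) = 0.70577
theta2 = arcsin(0.70577) = 44.89

44.89 deg


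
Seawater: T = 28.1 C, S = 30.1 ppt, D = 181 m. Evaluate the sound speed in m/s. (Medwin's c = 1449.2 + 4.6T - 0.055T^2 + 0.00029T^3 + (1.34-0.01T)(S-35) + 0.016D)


c = 1449.2 + 4.6*28.1 - 0.055*28.1^2 + 0.00029*28.1^3 + (1.34 - 0.01*28.1)*(30.1 - 35) + 0.016*181 = 1539.17

1539.17 m/s


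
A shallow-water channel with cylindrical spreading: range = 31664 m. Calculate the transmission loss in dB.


TL = 10*log10(31664) = 45.01

45.01 dB


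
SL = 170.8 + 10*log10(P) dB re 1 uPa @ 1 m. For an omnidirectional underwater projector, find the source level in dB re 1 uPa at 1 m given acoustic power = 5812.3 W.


208.44 dB


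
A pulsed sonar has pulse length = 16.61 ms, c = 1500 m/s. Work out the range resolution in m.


dR = c*tau/2 = 1500 * 16.61e-3 / 2 = 12.4575

12.4575 m


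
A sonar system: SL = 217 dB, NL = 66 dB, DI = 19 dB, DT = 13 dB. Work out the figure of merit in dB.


FOM = SL - NL + DI - DT = 217 - 66 + 19 - 13 = 157

157 dB


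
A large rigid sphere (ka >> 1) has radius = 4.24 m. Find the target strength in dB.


TS = 10*log10(4.24^2 / 4) = 10*log10(4.4944) = 6.53

6.53 dB


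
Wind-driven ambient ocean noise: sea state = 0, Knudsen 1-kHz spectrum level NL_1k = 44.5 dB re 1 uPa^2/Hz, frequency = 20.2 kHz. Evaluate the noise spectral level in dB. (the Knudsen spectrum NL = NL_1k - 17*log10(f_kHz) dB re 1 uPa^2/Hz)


NL = NL_1k - 17*log10(f_kHz) = 44.5 - 17*log10(20.2) = 44.5 - (22.19) = 22.31

22.31 dB


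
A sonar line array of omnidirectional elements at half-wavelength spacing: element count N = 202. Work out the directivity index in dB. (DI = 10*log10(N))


DI = 10*log10(202) = 23.05

23.05 dB


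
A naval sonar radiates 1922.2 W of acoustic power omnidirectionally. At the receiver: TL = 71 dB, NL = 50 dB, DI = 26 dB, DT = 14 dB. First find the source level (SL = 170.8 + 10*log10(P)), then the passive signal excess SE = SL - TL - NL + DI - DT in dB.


Step 1: SL = 170.8 + 10*log10(1922.2) = 203.64 dB
Step 2: SE = SL - TL - NL + DI - DT = 203.64 - 71 - 50 + 26 - 14 = 94.64

94.64 dB


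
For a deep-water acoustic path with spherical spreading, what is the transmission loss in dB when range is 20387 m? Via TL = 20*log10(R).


86.19 dB


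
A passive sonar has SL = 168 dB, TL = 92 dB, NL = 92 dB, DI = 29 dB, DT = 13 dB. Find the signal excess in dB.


SE = SL - TL - NL + DI - DT = 168 - 92 - 92 + 29 - 13 = 0

0 dB


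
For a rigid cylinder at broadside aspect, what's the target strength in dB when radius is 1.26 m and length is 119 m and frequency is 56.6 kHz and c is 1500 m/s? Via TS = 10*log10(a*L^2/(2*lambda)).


lambda = 1500/56600 = 0.0265 m
TS = 10*log10(1.26*119^2/(2*0.0265)) = 55.27

55.27 dB


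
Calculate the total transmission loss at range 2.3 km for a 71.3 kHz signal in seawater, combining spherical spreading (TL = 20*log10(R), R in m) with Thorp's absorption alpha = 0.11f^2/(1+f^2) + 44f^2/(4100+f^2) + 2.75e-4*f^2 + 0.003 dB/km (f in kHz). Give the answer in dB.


Step 1 (Thorp): alpha = 0.11*5083.69/(1+5083.69) + 44*5083.69/(4100+5083.69) + 2.75e-4*5083.69 + 0.003 = 25.8675 dB/km
Step 2: TL_spread = 20*log10(2300) = 67.23 dB
Step 3: TL_abs = alpha*R = 25.8675 * 2.3 = 59.5 dB
Step 4: TL_total = 67.23 + 59.5 = 126.73

126.73 dB


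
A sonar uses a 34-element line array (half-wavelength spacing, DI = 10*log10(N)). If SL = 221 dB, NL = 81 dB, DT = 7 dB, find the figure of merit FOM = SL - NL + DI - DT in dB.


148.31 dB


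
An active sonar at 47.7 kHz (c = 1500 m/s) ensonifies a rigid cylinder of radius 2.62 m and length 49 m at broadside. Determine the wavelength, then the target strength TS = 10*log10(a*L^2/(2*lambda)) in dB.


Step 1: lambda = c/f = 1500/47700 = 0.03145 m
Step 2: TS = 10*log10(a*L^2/(2*lambda)) = 10*log10(2.62*49^2/(2*0.03145)) = 50.0

50.0 dB


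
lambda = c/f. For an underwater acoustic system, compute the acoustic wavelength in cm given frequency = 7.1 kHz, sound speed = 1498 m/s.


lambda = c/f = 1498 / 7100 = 0.211 m = 21.1 cm

21.1 cm


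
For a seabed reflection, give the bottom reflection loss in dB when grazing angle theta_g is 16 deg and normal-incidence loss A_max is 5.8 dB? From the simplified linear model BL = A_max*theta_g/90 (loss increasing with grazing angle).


BL = A_max * theta_g / 90 = 5.8 * 16 / 90 = 1.03

1.03 dB


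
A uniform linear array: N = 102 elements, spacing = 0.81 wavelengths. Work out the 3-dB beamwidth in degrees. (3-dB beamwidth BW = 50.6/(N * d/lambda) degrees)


BW = 50.6 / (102 * 0.81) = 50.6 / 82.62 = 0.61

0.61 deg


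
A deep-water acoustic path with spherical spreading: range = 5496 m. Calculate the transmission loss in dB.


TL = 20*log10(5496) = 74.8

74.8 dB


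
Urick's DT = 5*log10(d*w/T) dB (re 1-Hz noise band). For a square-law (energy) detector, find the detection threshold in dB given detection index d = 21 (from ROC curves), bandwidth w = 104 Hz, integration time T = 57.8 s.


7.89 dB


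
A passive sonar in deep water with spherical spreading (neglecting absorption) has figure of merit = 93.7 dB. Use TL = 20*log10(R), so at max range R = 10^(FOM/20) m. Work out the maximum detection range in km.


At max range FOM = TL, so 20*log10(R) = 93.7
R = 10^(93.7/20) = 48417.24 m = 48.42 km

48.42 km


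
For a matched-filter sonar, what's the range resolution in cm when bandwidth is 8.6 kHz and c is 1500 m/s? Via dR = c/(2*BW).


dR = c/(2*BW) = 1500 / (2 * 8.6e3) = 0.0872 m = 8.72 cm

8.72 cm


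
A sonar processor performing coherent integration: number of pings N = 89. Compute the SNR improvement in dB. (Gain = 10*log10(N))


19.49 dB


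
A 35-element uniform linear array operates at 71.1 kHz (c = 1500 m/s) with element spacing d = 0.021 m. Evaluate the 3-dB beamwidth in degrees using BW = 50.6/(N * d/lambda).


1.45 deg


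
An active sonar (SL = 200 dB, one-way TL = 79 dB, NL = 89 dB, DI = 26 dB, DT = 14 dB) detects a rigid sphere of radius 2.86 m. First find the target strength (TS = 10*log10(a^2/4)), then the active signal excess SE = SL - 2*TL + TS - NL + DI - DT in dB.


Step 1: TS = 10*log10(2.86^2/4) = 3.11 dB
Step 2: SE = SL - 2*TL + TS - NL + DI - DT = 200 - 2*79 + (3.11) - 89 + 26 - 14 = -31.89

-31.89 dB


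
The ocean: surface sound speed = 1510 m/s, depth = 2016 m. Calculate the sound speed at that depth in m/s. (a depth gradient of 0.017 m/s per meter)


c = 1510 + 0.017 * 2016 = 1544.272

1544.272 m/s


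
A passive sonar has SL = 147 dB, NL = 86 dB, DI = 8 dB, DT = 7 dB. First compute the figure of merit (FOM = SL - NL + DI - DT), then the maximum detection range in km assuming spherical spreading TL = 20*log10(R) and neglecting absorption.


Step 1: FOM = SL - NL + DI - DT = 147 - 86 + 8 - 7 = 62 dB
Step 2: at max range FOM = TL = 20*log10(R), so R = 10^(62/20) = 1258.93 m = 1.26 km

1.26 km


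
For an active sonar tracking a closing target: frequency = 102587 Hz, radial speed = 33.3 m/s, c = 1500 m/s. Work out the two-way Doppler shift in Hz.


fd = 2*f*v/c = 2 * 102587 * 33.3 / 1500 = 4554.86

4554.86 Hz


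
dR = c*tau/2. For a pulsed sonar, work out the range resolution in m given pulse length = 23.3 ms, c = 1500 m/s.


17.475 m


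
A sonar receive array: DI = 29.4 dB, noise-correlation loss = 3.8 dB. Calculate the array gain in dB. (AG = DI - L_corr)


AG = DI - L_corr = 29.4 - 3.8 = 25.6

25.6 dB


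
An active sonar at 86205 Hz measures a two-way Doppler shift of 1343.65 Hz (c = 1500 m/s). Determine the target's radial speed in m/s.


From fd = 2*f*v/c, v = c*fd/(2*f) = 1500 * 1343.65 / (2*86205) = 11.69

11.69 m/s


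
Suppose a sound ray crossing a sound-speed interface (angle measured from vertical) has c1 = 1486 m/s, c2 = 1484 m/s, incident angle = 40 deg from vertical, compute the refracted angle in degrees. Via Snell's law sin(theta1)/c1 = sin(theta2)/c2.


39.94 deg


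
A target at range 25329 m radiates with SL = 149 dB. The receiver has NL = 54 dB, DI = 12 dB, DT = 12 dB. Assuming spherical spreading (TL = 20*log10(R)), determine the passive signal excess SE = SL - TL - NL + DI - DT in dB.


Step 1: TL = 20*log10(25329) = 88.07 dB
Step 2: SE = 149 - 88.07 - 54 + 12 - 12 = 6.93

6.93 dB


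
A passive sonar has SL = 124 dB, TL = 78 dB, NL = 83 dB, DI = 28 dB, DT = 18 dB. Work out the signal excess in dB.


SE = SL - TL - NL + DI - DT = 124 - 78 - 83 + 28 - 18 = -27

-27 dB


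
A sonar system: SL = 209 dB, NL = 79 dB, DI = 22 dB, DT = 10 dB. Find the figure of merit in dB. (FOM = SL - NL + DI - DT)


142 dB


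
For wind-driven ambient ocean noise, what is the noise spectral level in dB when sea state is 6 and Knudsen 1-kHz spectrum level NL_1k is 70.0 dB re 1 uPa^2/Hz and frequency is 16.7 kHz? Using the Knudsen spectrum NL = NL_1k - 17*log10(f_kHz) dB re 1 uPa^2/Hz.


NL = NL_1k - 17*log10(f_kHz) = 70.0 - 17*log10(16.7) = 70.0 - (20.79) = 49.21

49.21 dB


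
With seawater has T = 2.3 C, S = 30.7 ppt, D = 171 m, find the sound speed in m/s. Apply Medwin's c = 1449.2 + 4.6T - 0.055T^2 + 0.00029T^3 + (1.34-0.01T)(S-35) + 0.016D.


c = 1449.2 + 4.6*2.3 - 0.055*2.3^2 + 0.00029*2.3^3 + (1.34 - 0.01*2.3)*(30.7 - 35) + 0.016*171 = 1456.57

1456.57 m/s


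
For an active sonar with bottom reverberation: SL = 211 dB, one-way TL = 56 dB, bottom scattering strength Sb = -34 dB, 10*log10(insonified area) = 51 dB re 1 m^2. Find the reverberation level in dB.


RL = SL - 2*TL + Sb + 10*log10(A) = 211 - 2*56 + (-34) + 51 = 116

116 dB


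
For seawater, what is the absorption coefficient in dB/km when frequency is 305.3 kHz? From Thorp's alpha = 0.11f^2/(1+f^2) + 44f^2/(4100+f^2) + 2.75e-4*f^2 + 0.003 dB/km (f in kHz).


67.891 dB/km


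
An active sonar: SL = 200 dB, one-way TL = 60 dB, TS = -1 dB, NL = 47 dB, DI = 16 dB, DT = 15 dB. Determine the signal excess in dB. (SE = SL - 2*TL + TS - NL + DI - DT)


33 dB


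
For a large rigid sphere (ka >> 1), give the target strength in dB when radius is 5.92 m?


TS = 10*log10(5.92^2 / 4) = 10*log10(8.7616) = 9.43

9.43 dB


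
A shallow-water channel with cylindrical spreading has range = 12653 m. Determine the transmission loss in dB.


TL = 10*log10(12653) = 41.02

41.02 dB


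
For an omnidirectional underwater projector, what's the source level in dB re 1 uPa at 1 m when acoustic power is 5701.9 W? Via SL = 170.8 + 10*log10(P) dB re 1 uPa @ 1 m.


208.36 dB


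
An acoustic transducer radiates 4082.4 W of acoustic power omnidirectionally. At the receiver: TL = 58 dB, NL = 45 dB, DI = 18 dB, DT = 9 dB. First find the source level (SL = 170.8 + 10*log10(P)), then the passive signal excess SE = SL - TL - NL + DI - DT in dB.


Step 1: SL = 170.8 + 10*log10(4082.4) = 206.91 dB
Step 2: SE = SL - TL - NL + DI - DT = 206.91 - 58 - 45 + 18 - 9 = 112.91

112.91 dB


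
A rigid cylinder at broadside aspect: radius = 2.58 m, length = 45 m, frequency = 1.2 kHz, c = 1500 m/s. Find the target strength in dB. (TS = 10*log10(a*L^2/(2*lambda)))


lambda = 1500/1200 = 1.25 m
TS = 10*log10(2.58*45^2/(2*1.25)) = 33.2

33.2 dB


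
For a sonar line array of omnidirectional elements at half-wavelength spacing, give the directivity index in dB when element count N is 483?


26.84 dB


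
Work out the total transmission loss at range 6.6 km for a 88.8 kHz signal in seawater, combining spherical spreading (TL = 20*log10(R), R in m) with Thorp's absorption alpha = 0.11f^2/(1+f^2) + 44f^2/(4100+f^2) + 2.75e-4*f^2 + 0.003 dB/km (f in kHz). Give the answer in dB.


Step 1 (Thorp): alpha = 0.11*7885.44/(1+7885.44) + 44*7885.44/(4100+7885.44) + 2.75e-4*7885.44 + 0.003 = 31.2299 dB/km
Step 2: TL_spread = 20*log10(6600) = 76.39 dB
Step 3: TL_abs = alpha*R = 31.2299 * 6.6 = 206.12 dB
Step 4: TL_total = 76.39 + 206.12 = 282.51

282.51 dB


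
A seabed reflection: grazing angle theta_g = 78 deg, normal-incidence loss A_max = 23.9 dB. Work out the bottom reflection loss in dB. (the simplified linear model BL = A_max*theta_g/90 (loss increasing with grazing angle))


BL = A_max * theta_g / 90 = 23.9 * 78 / 90 = 20.71

20.71 dB


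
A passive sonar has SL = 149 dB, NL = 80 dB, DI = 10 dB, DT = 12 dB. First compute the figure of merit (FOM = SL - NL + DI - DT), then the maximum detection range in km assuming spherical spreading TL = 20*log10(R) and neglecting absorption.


Step 1: FOM = SL - NL + DI - DT = 149 - 80 + 10 - 12 = 67 dB
Step 2: at max range FOM = TL = 20*log10(R), so R = 10^(67/20) = 2238.72 m = 2.24 km

2.24 km


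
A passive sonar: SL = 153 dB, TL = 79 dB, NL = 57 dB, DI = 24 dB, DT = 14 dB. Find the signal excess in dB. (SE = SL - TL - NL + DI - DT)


SE = SL - TL - NL + DI - DT = 153 - 79 - 57 + 24 - 14 = 27

27 dB


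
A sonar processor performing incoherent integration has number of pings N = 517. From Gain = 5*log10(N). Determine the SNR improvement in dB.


Gain = 5*log10(517) = 13.57

13.57 dB


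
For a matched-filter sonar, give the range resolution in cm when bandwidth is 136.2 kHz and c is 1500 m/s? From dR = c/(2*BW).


0.55 cm


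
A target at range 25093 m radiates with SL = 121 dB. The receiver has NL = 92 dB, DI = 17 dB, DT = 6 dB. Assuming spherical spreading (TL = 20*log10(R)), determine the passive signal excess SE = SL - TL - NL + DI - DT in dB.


Step 1: TL = 20*log10(25093) = 87.99 dB
Step 2: SE = 121 - 87.99 - 92 + 17 - 6 = -47.99

-47.99 dB


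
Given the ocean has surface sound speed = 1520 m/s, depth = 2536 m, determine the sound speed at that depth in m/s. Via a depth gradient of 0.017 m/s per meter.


c = 1520 + 0.017 * 2536 = 1563.112

1563.112 m/s


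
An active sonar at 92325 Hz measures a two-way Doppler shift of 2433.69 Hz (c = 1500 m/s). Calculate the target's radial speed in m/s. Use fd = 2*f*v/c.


From fd = 2*f*v/c, v = c*fd/(2*f) = 1500 * 2433.69 / (2*92325) = 19.77

19.77 m/s


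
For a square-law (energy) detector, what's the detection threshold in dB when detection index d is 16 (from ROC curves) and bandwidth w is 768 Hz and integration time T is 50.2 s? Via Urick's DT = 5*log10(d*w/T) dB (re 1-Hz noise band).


DT = 5*log10(d*w/T) = 5*log10(16 * 768 / 50.2) = 5*log10(244.78) = 11.94

11.94 dB


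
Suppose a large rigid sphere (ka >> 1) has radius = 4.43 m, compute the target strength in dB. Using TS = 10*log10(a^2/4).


TS = 10*log10(4.43^2 / 4) = 10*log10(4.906225) = 6.91

6.91 dB


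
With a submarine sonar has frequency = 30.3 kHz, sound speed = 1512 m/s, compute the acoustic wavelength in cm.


lambda = c/f = 1512 / 30300 = 0.0499 m = 4.99 cm

4.99 cm


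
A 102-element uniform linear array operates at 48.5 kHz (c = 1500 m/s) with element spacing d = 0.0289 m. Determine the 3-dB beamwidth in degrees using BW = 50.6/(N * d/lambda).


Step 1: lambda = 1500/48500 = 0.03093 m
Step 2: d/lambda = 0.0289/0.03093 = 0.9344
Step 3: BW = 50.6/(N * d/lambda) = 50.6/(102 * 0.9344) = 0.53

0.53 deg


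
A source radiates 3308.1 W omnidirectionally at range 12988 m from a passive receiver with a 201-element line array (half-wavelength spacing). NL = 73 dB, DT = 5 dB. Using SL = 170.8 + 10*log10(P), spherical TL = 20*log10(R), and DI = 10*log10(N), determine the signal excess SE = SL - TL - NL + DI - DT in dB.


Step 1: SL = 170.8 + 10*log10(3308.1) = 206.0 dB
Step 2: TL = 20*log10(12988) = 82.27 dB
Step 3: DI = 10*log10(201) = 23.03 dB
Step 4: SE = SL - TL - NL + DI - DT = 206.0 - 82.27 - 73 + 23.03 - 5 = 68.76

68.76 dB


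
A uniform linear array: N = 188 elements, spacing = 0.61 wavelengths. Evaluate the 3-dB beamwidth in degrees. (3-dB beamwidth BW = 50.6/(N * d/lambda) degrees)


BW = 50.6 / (188 * 0.61) = 50.6 / 114.68 = 0.44

0.44 deg


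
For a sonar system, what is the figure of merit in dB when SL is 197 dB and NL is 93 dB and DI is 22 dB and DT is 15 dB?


FOM = SL - NL + DI - DT = 197 - 93 + 22 - 15 = 111

111 dB


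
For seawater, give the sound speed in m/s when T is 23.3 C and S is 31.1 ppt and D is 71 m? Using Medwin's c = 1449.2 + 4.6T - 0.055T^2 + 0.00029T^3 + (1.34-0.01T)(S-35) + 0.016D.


1527.01 m/s


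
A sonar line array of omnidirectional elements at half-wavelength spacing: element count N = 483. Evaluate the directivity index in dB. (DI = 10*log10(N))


26.84 dB


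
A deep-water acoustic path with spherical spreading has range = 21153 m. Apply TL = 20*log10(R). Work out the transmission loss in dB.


TL = 20*log10(21153) = 86.51

86.51 dB


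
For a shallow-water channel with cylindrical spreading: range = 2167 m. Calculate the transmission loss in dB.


TL = 10*log10(2167) = 33.36

33.36 dB


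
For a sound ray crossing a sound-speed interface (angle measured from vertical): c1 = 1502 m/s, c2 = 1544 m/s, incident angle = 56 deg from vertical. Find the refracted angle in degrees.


sin(theta2) = (c2/c1)*sin(theta1) = (1544/1502)*sin(56 deg) = 0.85222
theta2 = arcsin(0.85222) = 58.45

58.45 deg


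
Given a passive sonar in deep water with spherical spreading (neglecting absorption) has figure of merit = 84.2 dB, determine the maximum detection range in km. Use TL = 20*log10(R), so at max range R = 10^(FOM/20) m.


At max range FOM = TL, so 20*log10(R) = 84.2
R = 10^(84.2/20) = 16218.1 m = 16.22 km

16.22 km


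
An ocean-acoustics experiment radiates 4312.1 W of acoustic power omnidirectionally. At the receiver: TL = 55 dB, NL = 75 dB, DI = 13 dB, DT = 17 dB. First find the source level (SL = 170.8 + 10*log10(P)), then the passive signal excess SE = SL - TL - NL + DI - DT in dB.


Step 1: SL = 170.8 + 10*log10(4312.1) = 207.15 dB
Step 2: SE = SL - TL - NL + DI - DT = 207.15 - 55 - 75 + 13 - 17 = 73.15

73.15 dB


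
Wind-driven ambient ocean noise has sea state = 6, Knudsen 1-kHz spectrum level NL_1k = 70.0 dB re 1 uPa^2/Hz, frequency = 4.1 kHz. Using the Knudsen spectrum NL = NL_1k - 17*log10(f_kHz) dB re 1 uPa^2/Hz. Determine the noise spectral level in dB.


59.58 dB


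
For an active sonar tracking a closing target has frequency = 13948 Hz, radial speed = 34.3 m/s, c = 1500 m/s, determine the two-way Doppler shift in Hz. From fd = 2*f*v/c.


fd = 2*f*v/c = 2 * 13948 * 34.3 / 1500 = 637.89

637.89 Hz


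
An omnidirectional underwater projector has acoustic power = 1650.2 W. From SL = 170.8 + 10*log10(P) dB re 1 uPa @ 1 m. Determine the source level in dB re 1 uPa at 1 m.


SL = 170.8 + 10*log10(1650.2) = 170.8 + 32.18 = 202.98

202.98 dB


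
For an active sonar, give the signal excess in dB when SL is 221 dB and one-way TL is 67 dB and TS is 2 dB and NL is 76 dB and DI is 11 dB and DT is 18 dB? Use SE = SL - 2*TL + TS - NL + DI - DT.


SE = SL - 2*TL + TS - NL + DI - DT = 221 - 2*67 + (2) - 76 + 11 - 18 = 6

6 dB


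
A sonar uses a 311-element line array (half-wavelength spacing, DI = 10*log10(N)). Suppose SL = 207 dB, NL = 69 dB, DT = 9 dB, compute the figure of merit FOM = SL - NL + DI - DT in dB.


Step 1: DI = 10*log10(311) = 24.93 dB
Step 2: FOM = SL - NL + DI - DT = 207 - 69 + 24.93 - 9 = 153.93

153.93 dB


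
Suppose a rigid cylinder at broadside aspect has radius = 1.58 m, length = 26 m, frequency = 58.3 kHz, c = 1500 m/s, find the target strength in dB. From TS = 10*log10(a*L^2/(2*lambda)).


lambda = 1500/58300 = 0.02573 m
TS = 10*log10(1.58*26^2/(2*0.02573)) = 43.17

43.17 dB


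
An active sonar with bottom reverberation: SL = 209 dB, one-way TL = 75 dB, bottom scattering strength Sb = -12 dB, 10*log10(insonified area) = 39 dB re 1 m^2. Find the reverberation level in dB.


86 dB


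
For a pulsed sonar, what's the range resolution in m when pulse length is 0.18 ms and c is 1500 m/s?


dR = c*tau/2 = 1500 * 0.18e-3 / 2 = 0.135

0.135 m


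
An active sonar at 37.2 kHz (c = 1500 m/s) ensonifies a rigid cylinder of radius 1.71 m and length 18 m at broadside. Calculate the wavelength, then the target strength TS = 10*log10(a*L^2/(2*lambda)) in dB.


Step 1: lambda = c/f = 1500/37200 = 0.04032 m
Step 2: TS = 10*log10(a*L^2/(2*lambda)) = 10*log10(1.71*18^2/(2*0.04032)) = 38.37

38.37 dB


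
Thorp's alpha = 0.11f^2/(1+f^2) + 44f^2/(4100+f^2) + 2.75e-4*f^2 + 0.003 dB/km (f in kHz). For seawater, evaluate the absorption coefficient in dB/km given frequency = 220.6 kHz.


54.077 dB/km


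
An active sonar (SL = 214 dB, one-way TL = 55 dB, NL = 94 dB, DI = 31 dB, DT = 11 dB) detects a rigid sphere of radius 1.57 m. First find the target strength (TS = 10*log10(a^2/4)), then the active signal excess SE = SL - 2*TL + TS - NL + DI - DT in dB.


Step 1: TS = 10*log10(1.57^2/4) = -2.1 dB
Step 2: SE = SL - 2*TL + TS - NL + DI - DT = 214 - 2*55 + (-2.1) - 94 + 31 - 11 = 27.9

27.9 dB


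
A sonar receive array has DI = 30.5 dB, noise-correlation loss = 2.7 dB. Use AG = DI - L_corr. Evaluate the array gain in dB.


27.8 dB


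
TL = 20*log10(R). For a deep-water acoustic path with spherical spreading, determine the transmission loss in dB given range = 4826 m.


TL = 20*log10(4826) = 73.67

73.67 dB


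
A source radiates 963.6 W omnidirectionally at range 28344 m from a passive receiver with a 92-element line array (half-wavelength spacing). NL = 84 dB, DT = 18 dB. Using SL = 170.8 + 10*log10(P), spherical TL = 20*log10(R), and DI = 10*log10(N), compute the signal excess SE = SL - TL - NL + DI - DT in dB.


29.23 dB


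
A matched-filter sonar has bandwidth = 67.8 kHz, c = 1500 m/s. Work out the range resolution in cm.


dR = c/(2*BW) = 1500 / (2 * 67.8e3) = 0.0111 m = 1.11 cm

1.11 cm


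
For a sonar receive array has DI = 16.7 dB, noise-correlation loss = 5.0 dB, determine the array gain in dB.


AG = DI - L_corr = 16.7 - 5.0 = 11.7

11.7 dB


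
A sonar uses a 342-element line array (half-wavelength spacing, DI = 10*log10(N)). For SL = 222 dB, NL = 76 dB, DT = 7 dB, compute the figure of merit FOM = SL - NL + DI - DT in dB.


Step 1: DI = 10*log10(342) = 25.34 dB
Step 2: FOM = SL - NL + DI - DT = 222 - 76 + 25.34 - 7 = 164.34

164.34 dB


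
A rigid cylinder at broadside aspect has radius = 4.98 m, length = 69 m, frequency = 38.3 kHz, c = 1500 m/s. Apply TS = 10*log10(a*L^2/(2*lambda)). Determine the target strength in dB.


lambda = 1500/38300 = 0.03916 m
TS = 10*log10(4.98*69^2/(2*0.03916)) = 54.81

54.81 dB


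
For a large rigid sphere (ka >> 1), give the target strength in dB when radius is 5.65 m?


TS = 10*log10(5.65^2 / 4) = 10*log10(7.980625) = 9.02

9.02 dB


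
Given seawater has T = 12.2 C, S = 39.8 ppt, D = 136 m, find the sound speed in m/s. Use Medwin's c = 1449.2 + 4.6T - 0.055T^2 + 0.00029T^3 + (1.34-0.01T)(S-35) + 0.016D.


c = 1449.2 + 4.6*12.2 - 0.055*12.2^2 + 0.00029*12.2^3 + (1.34 - 0.01*12.2)*(39.8 - 35) + 0.016*136 = 1505.68

1505.68 m/s


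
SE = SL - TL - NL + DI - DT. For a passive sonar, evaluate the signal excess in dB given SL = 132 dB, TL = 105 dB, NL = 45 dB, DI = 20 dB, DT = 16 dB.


SE = SL - TL - NL + DI - DT = 132 - 105 - 45 + 20 - 16 = -14

-14 dB


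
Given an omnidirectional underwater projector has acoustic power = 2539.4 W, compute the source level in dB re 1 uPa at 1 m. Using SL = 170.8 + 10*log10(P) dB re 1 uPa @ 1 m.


204.85 dB


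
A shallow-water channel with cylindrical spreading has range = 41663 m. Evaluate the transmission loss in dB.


46.2 dB


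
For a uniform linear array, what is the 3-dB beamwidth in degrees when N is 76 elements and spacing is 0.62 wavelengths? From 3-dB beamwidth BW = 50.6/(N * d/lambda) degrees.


BW = 50.6 / (76 * 0.62) = 50.6 / 47.12 = 1.07

1.07 deg


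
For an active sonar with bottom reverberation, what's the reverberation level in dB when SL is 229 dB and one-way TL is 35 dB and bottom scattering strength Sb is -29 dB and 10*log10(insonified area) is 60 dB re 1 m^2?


RL = SL - 2*TL + Sb + 10*log10(A) = 229 - 2*35 + (-29) + 60 = 190

190 dB


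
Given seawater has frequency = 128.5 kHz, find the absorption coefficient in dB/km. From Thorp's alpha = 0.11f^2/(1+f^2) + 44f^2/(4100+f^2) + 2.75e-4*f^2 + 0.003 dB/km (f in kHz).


f^2 = 16512.25
alpha = 0.11*16512.25/(1+16512.25) + 44*16512.25/(4100+16512.25) + 2.75e-4*16512.25 + 0.003 = 39.902

39.902 dB/km


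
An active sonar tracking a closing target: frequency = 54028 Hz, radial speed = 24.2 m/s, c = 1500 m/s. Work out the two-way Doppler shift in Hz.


fd = 2*f*v/c = 2 * 54028 * 24.2 / 1500 = 1743.3

1743.3 Hz


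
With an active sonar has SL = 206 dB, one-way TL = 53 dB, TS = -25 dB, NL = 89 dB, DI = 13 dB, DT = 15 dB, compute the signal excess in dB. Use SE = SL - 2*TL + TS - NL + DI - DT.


SE = SL - 2*TL + TS - NL + DI - DT = 206 - 2*53 + (-25) - 89 + 13 - 15 = -16

-16 dB


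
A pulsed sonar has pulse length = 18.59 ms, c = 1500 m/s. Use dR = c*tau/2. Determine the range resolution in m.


dR = c*tau/2 = 1500 * 18.59e-3 / 2 = 13.9425

13.9425 m


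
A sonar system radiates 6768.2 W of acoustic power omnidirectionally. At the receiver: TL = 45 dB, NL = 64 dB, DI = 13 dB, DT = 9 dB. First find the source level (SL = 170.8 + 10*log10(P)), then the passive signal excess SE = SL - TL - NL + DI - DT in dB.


Step 1: SL = 170.8 + 10*log10(6768.2) = 209.1 dB
Step 2: SE = SL - TL - NL + DI - DT = 209.1 - 45 - 64 + 13 - 9 = 104.1

104.1 dB


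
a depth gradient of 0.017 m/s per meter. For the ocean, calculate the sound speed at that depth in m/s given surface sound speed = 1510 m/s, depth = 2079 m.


1545.343 m/s


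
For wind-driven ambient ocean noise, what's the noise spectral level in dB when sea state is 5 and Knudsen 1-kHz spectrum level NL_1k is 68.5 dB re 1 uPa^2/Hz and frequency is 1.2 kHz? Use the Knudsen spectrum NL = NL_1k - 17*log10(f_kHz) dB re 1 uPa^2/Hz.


NL = NL_1k - 17*log10(f_kHz) = 68.5 - 17*log10(1.2) = 68.5 - (1.35) = 67.15

67.15 dB


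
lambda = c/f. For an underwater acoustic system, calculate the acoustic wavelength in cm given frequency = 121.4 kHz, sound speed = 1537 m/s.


1.27 cm


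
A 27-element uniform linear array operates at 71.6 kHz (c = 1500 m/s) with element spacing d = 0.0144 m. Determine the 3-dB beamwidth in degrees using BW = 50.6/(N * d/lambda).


Step 1: lambda = 1500/71600 = 0.02095 m
Step 2: d/lambda = 0.0144/0.02095 = 0.6874
Step 3: BW = 50.6/(N * d/lambda) = 50.6/(27 * 0.6874) = 2.73

2.73 deg


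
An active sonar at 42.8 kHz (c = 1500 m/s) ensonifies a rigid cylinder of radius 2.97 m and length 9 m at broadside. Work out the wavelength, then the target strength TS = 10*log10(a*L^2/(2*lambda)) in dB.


Step 1: lambda = c/f = 1500/42800 = 0.03505 m
Step 2: TS = 10*log10(a*L^2/(2*lambda)) = 10*log10(2.97*9^2/(2*0.03505)) = 35.36

35.36 dB


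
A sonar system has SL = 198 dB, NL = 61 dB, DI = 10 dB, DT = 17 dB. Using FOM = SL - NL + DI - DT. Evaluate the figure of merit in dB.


FOM = SL - NL + DI - DT = 198 - 61 + 10 - 17 = 130

130 dB


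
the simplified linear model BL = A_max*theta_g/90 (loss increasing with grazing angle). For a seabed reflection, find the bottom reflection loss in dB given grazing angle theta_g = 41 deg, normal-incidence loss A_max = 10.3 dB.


BL = A_max * theta_g / 90 = 10.3 * 41 / 90 = 4.69

4.69 dB


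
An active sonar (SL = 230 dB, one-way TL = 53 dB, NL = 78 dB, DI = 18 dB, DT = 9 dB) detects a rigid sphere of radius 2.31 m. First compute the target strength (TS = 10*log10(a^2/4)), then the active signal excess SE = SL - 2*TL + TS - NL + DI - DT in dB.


Step 1: TS = 10*log10(2.31^2/4) = 1.25 dB
Step 2: SE = SL - 2*TL + TS - NL + DI - DT = 230 - 2*53 + (1.25) - 78 + 18 - 9 = 56.25

56.25 dB


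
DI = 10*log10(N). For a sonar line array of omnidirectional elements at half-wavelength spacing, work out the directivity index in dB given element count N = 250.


23.98 dB


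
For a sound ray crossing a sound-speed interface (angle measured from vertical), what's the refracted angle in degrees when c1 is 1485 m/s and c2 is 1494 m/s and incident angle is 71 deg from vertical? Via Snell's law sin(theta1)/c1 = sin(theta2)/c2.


sin(theta2) = (c2/c1)*sin(theta1) = (1494/1485)*sin(71 deg) = 0.95125
theta2 = arcsin(0.95125) = 72.04

72.04 deg


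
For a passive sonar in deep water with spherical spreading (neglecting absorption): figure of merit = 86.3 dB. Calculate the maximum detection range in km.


At max range FOM = TL, so 20*log10(R) = 86.3
R = 10^(86.3/20) = 20653.8 m = 20.65 km

20.65 km


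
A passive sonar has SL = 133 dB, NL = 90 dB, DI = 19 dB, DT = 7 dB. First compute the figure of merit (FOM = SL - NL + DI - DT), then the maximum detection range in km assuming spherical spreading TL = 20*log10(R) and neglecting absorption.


Step 1: FOM = SL - NL + DI - DT = 133 - 90 + 19 - 7 = 55 dB
Step 2: at max range FOM = TL = 20*log10(R), so R = 10^(55/20) = 562.34 m = 0.56 km

0.56 km


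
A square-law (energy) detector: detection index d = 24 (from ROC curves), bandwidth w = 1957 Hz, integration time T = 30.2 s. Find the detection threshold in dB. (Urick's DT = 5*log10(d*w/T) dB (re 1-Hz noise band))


DT = 5*log10(d*w/T) = 5*log10(24 * 1957 / 30.2) = 5*log10(1555.23) = 15.96

15.96 dB


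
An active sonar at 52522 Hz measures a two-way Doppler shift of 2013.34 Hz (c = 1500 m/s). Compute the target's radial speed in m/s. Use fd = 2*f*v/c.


From fd = 2*f*v/c, v = c*fd/(2*f) = 1500 * 2013.34 / (2*52522) = 28.75

28.75 m/s


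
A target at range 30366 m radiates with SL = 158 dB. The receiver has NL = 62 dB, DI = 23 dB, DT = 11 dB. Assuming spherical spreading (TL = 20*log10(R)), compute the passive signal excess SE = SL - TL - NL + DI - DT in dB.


Step 1: TL = 20*log10(30366) = 89.65 dB
Step 2: SE = 158 - 89.65 - 62 + 23 - 11 = 18.35

18.35 dB


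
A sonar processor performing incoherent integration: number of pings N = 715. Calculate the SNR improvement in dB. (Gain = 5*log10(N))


14.27 dB


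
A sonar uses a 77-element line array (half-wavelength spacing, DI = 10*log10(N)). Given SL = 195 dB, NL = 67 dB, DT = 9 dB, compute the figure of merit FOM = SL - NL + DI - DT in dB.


Step 1: DI = 10*log10(77) = 18.86 dB
Step 2: FOM = SL - NL + DI - DT = 195 - 67 + 18.86 - 9 = 137.86

137.86 dB


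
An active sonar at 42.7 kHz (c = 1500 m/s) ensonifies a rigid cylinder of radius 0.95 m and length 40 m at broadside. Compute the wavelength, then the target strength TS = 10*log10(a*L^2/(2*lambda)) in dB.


Step 1: lambda = c/f = 1500/42700 = 0.03513 m
Step 2: TS = 10*log10(a*L^2/(2*lambda)) = 10*log10(0.95*40^2/(2*0.03513)) = 43.35

43.35 dB


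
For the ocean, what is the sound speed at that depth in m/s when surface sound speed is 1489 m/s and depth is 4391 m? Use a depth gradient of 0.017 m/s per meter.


c = 1489 + 0.017 * 4391 = 1563.647

1563.647 m/s


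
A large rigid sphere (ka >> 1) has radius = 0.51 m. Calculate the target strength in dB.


TS = 10*log10(0.51^2 / 4) = 10*log10(0.065025) = -11.87

-11.87 dB


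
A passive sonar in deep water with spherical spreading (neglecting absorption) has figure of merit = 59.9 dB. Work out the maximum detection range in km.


At max range FOM = TL, so 20*log10(R) = 59.9
R = 10^(59.9/20) = 988.55 m = 0.99 km

0.99 km


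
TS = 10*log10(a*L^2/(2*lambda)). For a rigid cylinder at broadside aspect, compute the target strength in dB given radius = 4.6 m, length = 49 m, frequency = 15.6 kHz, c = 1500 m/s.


47.59 dB


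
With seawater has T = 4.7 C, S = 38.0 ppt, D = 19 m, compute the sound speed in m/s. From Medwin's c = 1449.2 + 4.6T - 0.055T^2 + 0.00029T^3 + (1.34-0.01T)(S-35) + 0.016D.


c = 1449.2 + 4.6*4.7 - 0.055*4.7^2 + 0.00029*4.7^3 + (1.34 - 0.01*4.7)*(38.0 - 35) + 0.016*19 = 1473.82

1473.82 m/s


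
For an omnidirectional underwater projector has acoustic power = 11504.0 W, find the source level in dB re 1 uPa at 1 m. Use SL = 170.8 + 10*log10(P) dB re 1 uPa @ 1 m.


211.41 dB


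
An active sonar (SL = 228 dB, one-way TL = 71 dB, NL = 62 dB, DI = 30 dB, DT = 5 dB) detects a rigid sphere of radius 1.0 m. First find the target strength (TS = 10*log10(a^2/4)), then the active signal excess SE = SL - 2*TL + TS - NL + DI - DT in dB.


Step 1: TS = 10*log10(1.0^2/4) = -6.02 dB
Step 2: SE = SL - 2*TL + TS - NL + DI - DT = 228 - 2*71 + (-6.02) - 62 + 30 - 5 = 42.98

42.98 dB


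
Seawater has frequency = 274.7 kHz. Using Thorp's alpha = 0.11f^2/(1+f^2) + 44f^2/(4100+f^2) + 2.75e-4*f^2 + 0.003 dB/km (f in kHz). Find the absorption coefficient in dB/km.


f^2 = 75460.09
alpha = 0.11*75460.09/(1+75460.09) + 44*75460.09/(4100+75460.09) + 2.75e-4*75460.09 + 0.003 = 62.597

62.597 dB/km


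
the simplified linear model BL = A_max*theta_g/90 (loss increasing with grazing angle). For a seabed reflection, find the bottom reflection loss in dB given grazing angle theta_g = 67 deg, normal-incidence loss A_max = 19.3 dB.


14.37 dB


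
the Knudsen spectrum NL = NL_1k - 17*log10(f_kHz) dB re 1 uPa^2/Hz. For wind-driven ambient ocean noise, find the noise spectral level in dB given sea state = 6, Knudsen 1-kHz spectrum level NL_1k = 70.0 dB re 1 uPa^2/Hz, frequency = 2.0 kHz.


NL = NL_1k - 17*log10(f_kHz) = 70.0 - 17*log10(2.0) = 70.0 - (5.12) = 64.88

64.88 dB


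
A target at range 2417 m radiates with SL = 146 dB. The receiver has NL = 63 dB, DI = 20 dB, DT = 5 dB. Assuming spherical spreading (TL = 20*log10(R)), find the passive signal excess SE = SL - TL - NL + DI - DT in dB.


Step 1: TL = 20*log10(2417) = 67.67 dB
Step 2: SE = 146 - 67.67 - 63 + 20 - 5 = 30.33

30.33 dB


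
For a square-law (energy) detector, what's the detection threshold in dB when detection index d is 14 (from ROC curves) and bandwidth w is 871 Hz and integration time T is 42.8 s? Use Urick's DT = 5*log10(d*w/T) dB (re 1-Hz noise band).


DT = 5*log10(d*w/T) = 5*log10(14 * 871 / 42.8) = 5*log10(284.91) = 12.27

12.27 dB


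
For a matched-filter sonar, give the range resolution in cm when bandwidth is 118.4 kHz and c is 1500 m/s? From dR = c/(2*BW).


dR = c/(2*BW) = 1500 / (2 * 118.4e3) = 0.0063 m = 0.63 cm

0.63 cm


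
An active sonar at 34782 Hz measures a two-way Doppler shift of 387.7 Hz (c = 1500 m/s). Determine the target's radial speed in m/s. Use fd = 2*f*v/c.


From fd = 2*f*v/c, v = c*fd/(2*f) = 1500 * 387.7 / (2*34782) = 8.36

8.36 m/s


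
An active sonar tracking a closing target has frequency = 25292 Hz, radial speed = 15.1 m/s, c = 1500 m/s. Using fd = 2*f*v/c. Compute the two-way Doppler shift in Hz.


fd = 2*f*v/c = 2 * 25292 * 15.1 / 1500 = 509.21

509.21 Hz


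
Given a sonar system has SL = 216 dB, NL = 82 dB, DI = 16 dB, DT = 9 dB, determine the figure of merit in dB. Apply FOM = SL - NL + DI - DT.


141 dB


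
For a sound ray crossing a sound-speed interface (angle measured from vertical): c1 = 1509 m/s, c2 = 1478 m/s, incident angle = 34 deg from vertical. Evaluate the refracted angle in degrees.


sin(theta2) = (c2/c1)*sin(theta1) = (1478/1509)*sin(34 deg) = 0.54771
theta2 = arcsin(0.54771) = 33.21

33.21 deg


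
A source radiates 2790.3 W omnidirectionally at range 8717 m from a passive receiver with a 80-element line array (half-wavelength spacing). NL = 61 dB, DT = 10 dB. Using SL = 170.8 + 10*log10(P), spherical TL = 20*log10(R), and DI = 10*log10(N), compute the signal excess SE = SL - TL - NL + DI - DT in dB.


74.48 dB


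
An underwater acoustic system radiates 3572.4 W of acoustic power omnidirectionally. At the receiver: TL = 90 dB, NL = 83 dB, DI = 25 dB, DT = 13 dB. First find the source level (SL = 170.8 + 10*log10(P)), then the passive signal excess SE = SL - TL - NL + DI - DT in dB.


Step 1: SL = 170.8 + 10*log10(3572.4) = 206.33 dB
Step 2: SE = SL - TL - NL + DI - DT = 206.33 - 90 - 83 + 25 - 13 = 45.33

45.33 dB


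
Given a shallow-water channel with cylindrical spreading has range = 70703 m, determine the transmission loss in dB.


48.49 dB


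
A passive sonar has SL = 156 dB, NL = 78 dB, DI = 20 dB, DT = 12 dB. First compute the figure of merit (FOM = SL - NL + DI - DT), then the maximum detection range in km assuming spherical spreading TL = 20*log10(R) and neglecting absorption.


Step 1: FOM = SL - NL + DI - DT = 156 - 78 + 20 - 12 = 86 dB
Step 2: at max range FOM = TL = 20*log10(R), so R = 10^(86/20) = 19952.62 m = 19.95 km

19.95 km


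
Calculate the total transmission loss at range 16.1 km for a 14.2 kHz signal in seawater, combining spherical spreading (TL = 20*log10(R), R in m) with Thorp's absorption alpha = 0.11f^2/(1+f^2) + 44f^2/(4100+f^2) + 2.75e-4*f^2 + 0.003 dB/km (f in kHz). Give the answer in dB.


Step 1 (Thorp): alpha = 0.11*201.64/(1+201.64) + 44*201.64/(4100+201.64) + 2.75e-4*201.64 + 0.003 = 2.2304 dB/km
Step 2: TL_spread = 20*log10(16100) = 84.14 dB
Step 3: TL_abs = alpha*R = 2.2304 * 16.1 = 35.91 dB
Step 4: TL_total = 84.14 + 35.91 = 120.05

120.05 dB


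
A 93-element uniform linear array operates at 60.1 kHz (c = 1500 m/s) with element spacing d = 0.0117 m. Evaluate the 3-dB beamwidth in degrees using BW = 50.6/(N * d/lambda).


Step 1: lambda = 1500/60100 = 0.02496 m
Step 2: d/lambda = 0.0117/0.02496 = 0.4688
Step 3: BW = 50.6/(N * d/lambda) = 50.6/(93 * 0.4688) = 1.16

1.16 deg


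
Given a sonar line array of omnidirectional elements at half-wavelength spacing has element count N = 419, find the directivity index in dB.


26.22 dB


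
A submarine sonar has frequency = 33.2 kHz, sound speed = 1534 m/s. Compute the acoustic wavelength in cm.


lambda = c/f = 1534 / 33200 = 0.0462 m = 4.62 cm

4.62 cm
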